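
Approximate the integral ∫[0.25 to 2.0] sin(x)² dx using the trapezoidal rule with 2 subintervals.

f(x) = sin(x)²
a = 0.25, b = 2.0, n = 2
h = (b - a)/n = 0.875000

Trapezoidal rule: (h/2)[f(x₀) + 2f(x₁) + 2f(x₂) + ... + f(xₙ)]

x_0 = 0.2500, f(x_0) = 0.061209, coefficient = 1
x_1 = 1.1250, f(x_1) = 0.814087, coefficient = 2
x_2 = 2.0000, f(x_2) = 0.826822, coefficient = 1

I ≈ (0.875000/2) × 2.516204 = 1.100839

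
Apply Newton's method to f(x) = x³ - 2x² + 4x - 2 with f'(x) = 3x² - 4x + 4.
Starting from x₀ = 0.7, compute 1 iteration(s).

f(x) = x³ - 2x² + 4x - 2
f'(x) = 3x² - 4x + 4
x₀ = 0.7

Newton-Raphson formula: x_{n+1} = x_n - f(x_n)/f'(x_n)

Iteration 1:
  f(0.700000) = 0.163000
  f'(0.700000) = 2.670000
  x_1 = 0.700000 - 0.163000/2.670000 = 0.638951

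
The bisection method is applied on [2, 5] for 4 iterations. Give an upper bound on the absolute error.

Bisection error bound: |error| ≤ (b-a)/2^n
|error| ≤ (5 - 2)/2^4 = 3/2^4
|error| ≤ 0.1875000000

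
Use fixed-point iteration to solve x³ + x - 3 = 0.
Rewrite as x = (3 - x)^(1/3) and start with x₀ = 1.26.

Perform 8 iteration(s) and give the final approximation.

Equation: x³ + x - 3 = 0
Fixed-point form: x = (3 - x)^(1/3)
x₀ = 1.26

x_1 = g(1.260000) = 1.202771
x_2 = g(1.202771) = 1.215816
x_3 = g(1.215816) = 1.212867
x_4 = g(1.212867) = 1.213535
x_5 = g(1.213535) = 1.213384
x_6 = g(1.213384) = 1.213418
x_7 = g(1.213418) = 1.213410
x_8 = g(1.213410) = 1.213412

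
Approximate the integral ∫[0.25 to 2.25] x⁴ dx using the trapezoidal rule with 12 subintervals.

f(x) = x⁴
a = 0.25, b = 2.25, n = 12
h = (b - a)/n = 0.166667

Trapezoidal rule: (h/2)[f(x₀) + 2f(x₁) + 2f(x₂) + ... + f(xₙ)]

x_0 = 0.2500, f(x_0) = 0.003906, coefficient = 1
x_1 = 0.4167, f(x_1) = 0.030141, coefficient = 2
x_2 = 0.5833, f(x_2) = 0.115789, coefficient = 2
x_3 = 0.7500, f(x_3) = 0.316406, coefficient = 2
x_4 = 0.9167, f(x_4) = 0.706067, coefficient = 2
x_5 = 1.0833, f(x_5) = 1.377363, coefficient = 2
x_6 = 1.2500, f(x_6) = 2.441406, coefficient = 2
x_7 = 1.4167, f(x_7) = 4.027826, coefficient = 2
x_8 = 1.5833, f(x_8) = 6.284770, coefficient = 2
x_9 = 1.7500, f(x_9) = 9.378906, coefficient = 2
x_10 = 1.9167, f(x_10) = 13.495419, coefficient = 2
x_11 = 2.0833, f(x_11) = 18.838011, coefficient = 2
x_12 = 2.2500, f(x_12) = 25.628906, coefficient = 1

I ≈ (0.166667/2) × 139.657022 = 11.638085
Exact value: 11.532812
Error: 0.105273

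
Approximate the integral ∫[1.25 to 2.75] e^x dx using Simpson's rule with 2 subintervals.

f(x) = e^x
a = 1.25, b = 2.75, n = 2
h = (b - a)/n = 0.750000

Simpson's rule: (h/3)[f(x₀) + 4f(x₁) + 2f(x₂) + ... + f(xₙ)]

x_0 = 1.2500, f(x_0) = 3.490343, coefficient = 1
x_1 = 2.0000, f(x_1) = 7.389056, coefficient = 4
x_2 = 2.7500, f(x_2) = 15.642632, coefficient = 1

I ≈ (0.750000/3) × 48.689199 = 12.172300
Exact value: 12.152289
Error: 0.020011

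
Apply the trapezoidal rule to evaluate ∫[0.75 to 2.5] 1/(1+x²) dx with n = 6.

f(x) = 1/(1+x²)
a = 0.75, b = 2.5, n = 6
h = (b - a)/n = 0.291667

Trapezoidal rule: (h/2)[f(x₀) + 2f(x₁) + 2f(x₂) + ... + f(xₙ)]

x_0 = 0.7500, f(x_0) = 0.640000, coefficient = 1
x_1 = 1.0417, f(x_1) = 0.479600, coefficient = 2
x_2 = 1.3333, f(x_2) = 0.360000, coefficient = 2
x_3 = 1.6250, f(x_3) = 0.274678, coefficient = 2
x_4 = 1.9167, f(x_4) = 0.213967, coefficient = 2
x_5 = 2.2083, f(x_5) = 0.170162, coefficient = 2
x_6 = 2.5000, f(x_6) = 0.137931, coefficient = 1

I ≈ (0.291667/2) × 3.774748 = 0.550484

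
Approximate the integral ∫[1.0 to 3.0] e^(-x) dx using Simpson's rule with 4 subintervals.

f(x) = e^(-x)
a = 1.0, b = 3.0, n = 4
h = (b - a)/n = 0.500000

Simpson's rule: (h/3)[f(x₀) + 4f(x₁) + 2f(x₂) + ... + f(xₙ)]

x_0 = 1.0000, f(x_0) = 0.367879, coefficient = 1
x_1 = 1.5000, f(x_1) = 0.223130, coefficient = 4
x_2 = 2.0000, f(x_2) = 0.135335, coefficient = 2
x_3 = 2.5000, f(x_3) = 0.082085, coefficient = 4
x_4 = 3.0000, f(x_4) = 0.049787, coefficient = 1

I ≈ (0.500000/3) × 1.909198 = 0.318200
Exact value: 0.318092
Error: 0.000107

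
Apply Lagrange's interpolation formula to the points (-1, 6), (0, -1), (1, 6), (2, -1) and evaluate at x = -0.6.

Lagrange interpolation formula:
P(x) = Σ yᵢ × Lᵢ(x)
where Lᵢ(x) = Π_{j≠i} (x - xⱼ)/(xᵢ - xⱼ)

L_0(-0.6) = (-0.6 - 0)/(-1 - 0) × (-0.6 - 1)/(-1 - 1) × (-0.6 - 2)/(-1 - 2) = 0.416000
L_1(-0.6) = (-0.6 - (-1))/(0 - (-1)) × (-0.6 - 1)/(0 - 1) × (-0.6 - 2)/(0 - 2) = 0.832000
L_2(-0.6) = (-0.6 - (-1))/(1 - (-1)) × (-0.6 - 0)/(1 - 0) × (-0.6 - 2)/(1 - 2) = -0.312000
L_3(-0.6) = (-0.6 - (-1))/(2 - (-1)) × (-0.6 - 0)/(2 - 0) × (-0.6 - 1)/(2 - 1) = 0.064000

P(-0.6) = 6×L_0(-0.6) + (-1)×L_1(-0.6) + 6×L_2(-0.6) + (-1)×L_3(-0.6)
P(-0.6) = -0.272000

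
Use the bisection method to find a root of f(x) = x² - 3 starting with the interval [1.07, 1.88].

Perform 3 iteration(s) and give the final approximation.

f(x) = x² - 3
Initial interval: [1.07, 1.88]

Iteration 1:
  c_1 = (1.070000 + 1.880000)/2 = 1.475000
  f(c_1) = f(1.475000) = -0.824375
  f(a) × f(c) ≥ 0, new interval: [1.475000, 1.880000]
Iteration 2:
  c_2 = (1.475000 + 1.880000)/2 = 1.677500
  f(c_2) = f(1.677500) = -0.185994
  f(a) × f(c) ≥ 0, new interval: [1.677500, 1.880000]
Iteration 3:
  c_3 = (1.677500 + 1.880000)/2 = 1.778750
  f(c_3) = f(1.778750) = 0.163952
  f(a) × f(c) < 0, new interval: [1.677500, 1.778750]

After 3 iteration(s), the approximation is c_3 = 1.778750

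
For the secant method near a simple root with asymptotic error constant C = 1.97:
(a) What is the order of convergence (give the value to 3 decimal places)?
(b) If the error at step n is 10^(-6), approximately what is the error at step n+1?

(a) Secant method has superlinear convergence with order φ = (1+√5)/2 ≈ 1.618.
    This means |e_{n+1}| ≈ C|e_n|^1.618.

(b) With |e_n| = 10^(-6) and C = 1.97:
    |e_{n+1}| ≈ 1.97 × (10^(-6))^1.618 = 1.97 × 10^(-9.71)

(a) ≈ 1.618 (golden ratio); (b) |e_{n+1}| ≈ 3.857e-10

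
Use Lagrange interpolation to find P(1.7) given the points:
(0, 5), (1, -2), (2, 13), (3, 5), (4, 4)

Lagrange interpolation formula:
P(x) = Σ yᵢ × Lᵢ(x)
where Lᵢ(x) = Π_{j≠i} (x - xⱼ)/(xᵢ - xⱼ)

L_0(1.7) = (1.7 - 1)/(0 - 1) × (1.7 - 2)/(0 - 2) × (1.7 - 3)/(0 - 3) × (1.7 - 4)/(0 - 4) = -0.026163
L_1(1.7) = (1.7 - 0)/(1 - 0) × (1.7 - 2)/(1 - 2) × (1.7 - 3)/(1 - 3) × (1.7 - 4)/(1 - 4) = 0.254150
L_2(1.7) = (1.7 - 0)/(2 - 0) × (1.7 - 1)/(2 - 1) × (1.7 - 3)/(2 - 3) × (1.7 - 4)/(2 - 4) = 0.889525
L_3(1.7) = (1.7 - 0)/(3 - 0) × (1.7 - 1)/(3 - 1) × (1.7 - 2)/(3 - 2) × (1.7 - 4)/(3 - 4) = -0.136850
L_4(1.7) = (1.7 - 0)/(4 - 0) × (1.7 - 1)/(4 - 1) × (1.7 - 2)/(4 - 2) × (1.7 - 3)/(4 - 3) = 0.019338

P(1.7) = 5×L_0(1.7) + (-2)×L_1(1.7) + 13×L_2(1.7) + 5×L_3(1.7) + 4×L_4(1.7)
P(1.7) = 10.317812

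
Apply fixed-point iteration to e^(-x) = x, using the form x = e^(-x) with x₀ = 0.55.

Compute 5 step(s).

Equation: e^(-x) = x
Fixed-point form: x = e^(-x)
x₀ = 0.55

x_1 = g(0.550000) = 0.576950
x_2 = g(0.576950) = 0.561609
x_3 = g(0.561609) = 0.570291
x_4 = g(0.570291) = 0.565361
x_5 = g(0.565361) = 0.568155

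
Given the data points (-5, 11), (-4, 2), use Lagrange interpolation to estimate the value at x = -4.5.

Lagrange interpolation formula:
P(x) = Σ yᵢ × Lᵢ(x)
where Lᵢ(x) = Π_{j≠i} (x - xⱼ)/(xᵢ - xⱼ)

L_0(-4.5) = (-4.5 - (-4))/(-5 - (-4)) = 0.500000
L_1(-4.5) = (-4.5 - (-5))/(-4 - (-5)) = 0.500000

P(-4.5) = 11×L_0(-4.5) + 2×L_1(-4.5)
P(-4.5) = 6.500000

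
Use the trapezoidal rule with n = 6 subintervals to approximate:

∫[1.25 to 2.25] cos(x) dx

f(x) = cos(x)
a = 1.25, b = 2.25, n = 6
h = (b - a)/n = 0.166667

Trapezoidal rule: (h/2)[f(x₀) + 2f(x₁) + 2f(x₂) + ... + f(xₙ)]

x_0 = 1.2500, f(x_0) = 0.315322, coefficient = 1
x_1 = 1.4167, f(x_1) = 0.153520, coefficient = 2
x_2 = 1.5833, f(x_2) = -0.012537, coefficient = 2
x_3 = 1.7500, f(x_3) = -0.178246, coefficient = 2
x_4 = 1.9167, f(x_4) = -0.339016, coefficient = 2
x_5 = 2.0833, f(x_5) = -0.490390, coefficient = 2
x_6 = 2.2500, f(x_6) = -0.628174, coefficient = 1

I ≈ (0.166667/2) × -2.046187 = -0.170516
Exact value: -0.170911
Error: 0.000396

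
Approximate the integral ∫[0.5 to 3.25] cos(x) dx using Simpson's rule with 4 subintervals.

f(x) = cos(x)
a = 0.5, b = 3.25, n = 4
h = (b - a)/n = 0.687500

Simpson's rule: (h/3)[f(x₀) + 4f(x₁) + 2f(x₂) + ... + f(xₙ)]

x_0 = 0.5000, f(x_0) = 0.877583, coefficient = 1
x_1 = 1.1875, f(x_1) = 0.373980, coefficient = 4
x_2 = 1.8750, f(x_2) = -0.299534, coefficient = 2
x_3 = 2.5625, f(x_3) = -0.836960, coefficient = 4
x_4 = 3.2500, f(x_4) = -0.994130, coefficient = 1

I ≈ (0.687500/3) × -2.567534 = -0.588393
Exact value: -0.587621
Error: 0.000772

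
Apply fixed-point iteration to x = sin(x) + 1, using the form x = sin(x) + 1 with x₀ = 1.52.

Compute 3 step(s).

Equation: x = sin(x) + 1
Fixed-point form: x = sin(x) + 1
x₀ = 1.52

x_1 = g(1.520000) = 1.998710
x_2 = g(1.998710) = 1.909833
x_3 = g(1.909833) = 1.943075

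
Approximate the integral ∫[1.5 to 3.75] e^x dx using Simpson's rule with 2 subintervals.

f(x) = e^x
a = 1.5, b = 3.75, n = 2
h = (b - a)/n = 1.125000

Simpson's rule: (h/3)[f(x₀) + 4f(x₁) + 2f(x₂) + ... + f(xₙ)]

x_0 = 1.5000, f(x_0) = 4.481689, coefficient = 1
x_1 = 2.6250, f(x_1) = 13.804574, coefficient = 4
x_2 = 3.7500, f(x_2) = 42.521082, coefficient = 1

I ≈ (1.125000/3) × 102.221068 = 38.332900
Exact value: 38.039393
Error: 0.293508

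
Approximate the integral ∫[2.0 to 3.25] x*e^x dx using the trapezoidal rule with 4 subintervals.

f(x) = x*e^x
a = 2.0, b = 3.25, n = 4
h = (b - a)/n = 0.312500

Trapezoidal rule: (h/2)[f(x₀) + 2f(x₁) + 2f(x₂) + ... + f(xₙ)]

x_0 = 2.0000, f(x_0) = 14.778112, coefficient = 1
x_1 = 2.3125, f(x_1) = 23.355423, coefficient = 2
x_2 = 2.6250, f(x_2) = 36.237007, coefficient = 2
x_3 = 2.9375, f(x_3) = 55.426559, coefficient = 2
x_4 = 3.2500, f(x_4) = 83.818605, coefficient = 1

I ≈ (0.312500/2) × 328.634694 = 51.349171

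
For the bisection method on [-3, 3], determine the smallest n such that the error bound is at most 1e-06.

We need (b-a)/2^n ≤ 1e-06
(3 - (-3))/2^n ≤ 1e-06
6/2^n ≤ 1e-06
2^n ≥ 6000000
n ≥ log₂(6000000) = 22.52
n ≥ 23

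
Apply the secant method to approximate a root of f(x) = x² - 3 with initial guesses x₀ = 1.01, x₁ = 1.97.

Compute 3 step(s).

f(x) = x² - 3
x₀ = 1.01, x₁ = 1.97

Secant formula: x_{n+1} = x_n - f(x_n)(x_n - x_{n-1})/(f(x_n) - f(x_{n-1}))

Iteration 1:
  f(1.010000) = -1.979900
  f(1.970000) = 0.880900
  x_2 = 1.970000 - 0.880900×(1.970000 - 1.010000)/(0.880900 - (-1.979900))
       = 1.674396
Iteration 2:
  f(1.970000) = 0.880900
  f(1.674396) = -0.196398
  x_3 = 1.674396 - (-0.196398)×(1.674396 - 1.970000)/(-0.196398 - 0.880900)
       = 1.728286
Iteration 3:
  f(1.674396) = -0.196398
  f(1.728286) = -0.013026
  x_4 = 1.728286 - (-0.013026)×(1.728286 - 1.674396)/(-0.013026 - (-0.196398))
       = 1.732115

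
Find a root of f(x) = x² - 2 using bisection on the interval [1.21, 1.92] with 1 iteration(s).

f(x) = x² - 2
Initial interval: [1.21, 1.92]

Iteration 1:
  c_1 = (1.210000 + 1.920000)/2 = 1.565000
  f(c_1) = f(1.565000) = 0.449225
  f(a) × f(c) < 0, new interval: [1.210000, 1.565000]

After 1 iteration(s), the approximation is c_1 = 1.565000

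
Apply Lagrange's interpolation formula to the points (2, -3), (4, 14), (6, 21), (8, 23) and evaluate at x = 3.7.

Lagrange interpolation formula:
P(x) = Σ yᵢ × Lᵢ(x)
where Lᵢ(x) = Π_{j≠i} (x - xⱼ)/(xᵢ - xⱼ)

L_0(3.7) = (3.7 - 4)/(2 - 4) × (3.7 - 6)/(2 - 6) × (3.7 - 8)/(2 - 8) = 0.061812
L_1(3.7) = (3.7 - 2)/(4 - 2) × (3.7 - 6)/(4 - 6) × (3.7 - 8)/(4 - 8) = 1.050812
L_2(3.7) = (3.7 - 2)/(6 - 2) × (3.7 - 4)/(6 - 4) × (3.7 - 8)/(6 - 8) = -0.137062
L_3(3.7) = (3.7 - 2)/(8 - 2) × (3.7 - 4)/(8 - 4) × (3.7 - 6)/(8 - 6) = 0.024437

P(3.7) = (-3)×L_0(3.7) + 14×L_1(3.7) + 21×L_2(3.7) + 23×L_3(3.7)
P(3.7) = 12.209688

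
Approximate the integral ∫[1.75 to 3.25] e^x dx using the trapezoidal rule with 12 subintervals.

f(x) = e^x
a = 1.75, b = 3.25, n = 12
h = (b - a)/n = 0.125000

Trapezoidal rule: (h/2)[f(x₀) + 2f(x₁) + 2f(x₂) + ... + f(xₙ)]

x_0 = 1.7500, f(x_0) = 5.754603, coefficient = 1
x_1 = 1.8750, f(x_1) = 6.520819, coefficient = 2
x_2 = 2.0000, f(x_2) = 7.389056, coefficient = 2
x_3 = 2.1250, f(x_3) = 8.372897, coefficient = 2
x_4 = 2.2500, f(x_4) = 9.487736, coefficient = 2
x_5 = 2.3750, f(x_5) = 10.751013, coefficient = 2
x_6 = 2.5000, f(x_6) = 12.182494, coefficient = 2
x_7 = 2.6250, f(x_7) = 13.804574, coefficient = 2
x_8 = 2.7500, f(x_8) = 15.642632, coefficient = 2
x_9 = 2.8750, f(x_9) = 17.725424, coefficient = 2
x_10 = 3.0000, f(x_10) = 20.085537, coefficient = 2
x_11 = 3.1250, f(x_11) = 22.759895, coefficient = 2
x_12 = 3.2500, f(x_12) = 25.790340, coefficient = 1

I ≈ (0.125000/2) × 320.989098 = 20.061819
Exact value: 20.035737
Error: 0.026081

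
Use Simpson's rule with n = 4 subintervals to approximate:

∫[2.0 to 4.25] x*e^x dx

f(x) = x*e^x
a = 2.0, b = 4.25, n = 4
h = (b - a)/n = 0.562500

Simpson's rule: (h/3)[f(x₀) + 4f(x₁) + 2f(x₂) + ... + f(xₙ)]

x_0 = 2.0000, f(x_0) = 14.778112, coefficient = 1
x_1 = 2.5625, f(x_1) = 33.231006, coefficient = 4
x_2 = 3.1250, f(x_2) = 71.124672, coefficient = 2
x_3 = 3.6875, f(x_3) = 147.296671, coefficient = 4
x_4 = 4.2500, f(x_4) = 297.948002, coefficient = 1

I ≈ (0.562500/3) × 1177.086165 = 220.703656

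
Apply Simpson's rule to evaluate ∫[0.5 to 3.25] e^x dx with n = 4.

f(x) = e^x
a = 0.5, b = 3.25, n = 4
h = (b - a)/n = 0.687500

Simpson's rule: (h/3)[f(x₀) + 4f(x₁) + 2f(x₂) + ... + f(xₙ)]

x_0 = 0.5000, f(x_0) = 1.648721, coefficient = 1
x_1 = 1.1875, f(x_1) = 3.278874, coefficient = 4
x_2 = 1.8750, f(x_2) = 6.520819, coefficient = 2
x_3 = 2.5625, f(x_3) = 12.968197, coefficient = 4
x_4 = 3.2500, f(x_4) = 25.790340, coefficient = 1

I ≈ (0.687500/3) × 105.468984 = 24.169975
Exact value: 24.141619
Error: 0.028357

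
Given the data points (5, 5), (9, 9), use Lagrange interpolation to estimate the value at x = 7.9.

Lagrange interpolation formula:
P(x) = Σ yᵢ × Lᵢ(x)
where Lᵢ(x) = Π_{j≠i} (x - xⱼ)/(xᵢ - xⱼ)

L_0(7.9) = (7.9 - 9)/(5 - 9) = 0.275000
L_1(7.9) = (7.9 - 5)/(9 - 5) = 0.725000

P(7.9) = 5×L_0(7.9) + 9×L_1(7.9)
P(7.9) = 7.900000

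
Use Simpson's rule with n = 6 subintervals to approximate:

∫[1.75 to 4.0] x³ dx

f(x) = x³
a = 1.75, b = 4.0, n = 6
h = (b - a)/n = 0.375000

Simpson's rule: (h/3)[f(x₀) + 4f(x₁) + 2f(x₂) + ... + f(xₙ)]

x_0 = 1.7500, f(x_0) = 5.359375, coefficient = 1
x_1 = 2.1250, f(x_1) = 9.595703, coefficient = 4
x_2 = 2.5000, f(x_2) = 15.625000, coefficient = 2
x_3 = 2.8750, f(x_3) = 23.763672, coefficient = 4
x_4 = 3.2500, f(x_4) = 34.328125, coefficient = 2
x_5 = 3.6250, f(x_5) = 47.634766, coefficient = 4
x_6 = 4.0000, f(x_6) = 64.000000, coefficient = 1

I ≈ (0.375000/3) × 493.242188 = 61.655273
Exact value: 61.655273
Error: 0.000000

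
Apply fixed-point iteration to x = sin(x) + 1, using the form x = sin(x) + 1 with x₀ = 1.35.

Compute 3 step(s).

Equation: x = sin(x) + 1
Fixed-point form: x = sin(x) + 1
x₀ = 1.35

x_1 = g(1.350000) = 1.975723
x_2 = g(1.975723) = 1.919131
x_3 = g(1.919131) = 1.939942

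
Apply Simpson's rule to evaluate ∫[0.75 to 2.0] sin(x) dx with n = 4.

f(x) = sin(x)
a = 0.75, b = 2.0, n = 4
h = (b - a)/n = 0.312500

Simpson's rule: (h/3)[f(x₀) + 4f(x₁) + 2f(x₂) + ... + f(xₙ)]

x_0 = 0.7500, f(x_0) = 0.681639, coefficient = 1
x_1 = 1.0625, f(x_1) = 0.873575, coefficient = 4
x_2 = 1.3750, f(x_2) = 0.980893, coefficient = 2
x_3 = 1.6875, f(x_3) = 0.993198, coefficient = 4
x_4 = 2.0000, f(x_4) = 0.909297, coefficient = 1

I ≈ (0.312500/3) × 11.019813 = 1.147897
Exact value: 1.147836
Error: 0.000062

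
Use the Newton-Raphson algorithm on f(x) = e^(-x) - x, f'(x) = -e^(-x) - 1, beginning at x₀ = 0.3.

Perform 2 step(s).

f(x) = e^(-x) - x
f'(x) = -e^(-x) - 1
x₀ = 0.3

Newton-Raphson formula: x_{n+1} = x_n - f(x_n)/f'(x_n)

Iteration 1:
  f(0.300000) = 0.440818
  f'(0.300000) = -1.740818
  x_1 = 0.300000 - 0.440818/(-1.740818) = 0.553225
Iteration 2:
  f(0.553225) = 0.021868
  f'(0.553225) = -1.575092
  x_2 = 0.553225 - 0.021868/(-1.575092) = 0.567108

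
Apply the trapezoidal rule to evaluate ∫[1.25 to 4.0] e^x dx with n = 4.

f(x) = e^x
a = 1.25, b = 4.0, n = 4
h = (b - a)/n = 0.687500

Trapezoidal rule: (h/2)[f(x₀) + 2f(x₁) + 2f(x₂) + ... + f(xₙ)]

x_0 = 1.2500, f(x_0) = 3.490343, coefficient = 1
x_1 = 1.9375, f(x_1) = 6.941376, coefficient = 2
x_2 = 2.6250, f(x_2) = 13.804574, coefficient = 2
x_3 = 3.3125, f(x_3) = 27.453674, coefficient = 2
x_4 = 4.0000, f(x_4) = 54.598150, coefficient = 1

I ≈ (0.687500/2) × 154.487741 = 53.105161
Exact value: 51.107807
Error: 1.997354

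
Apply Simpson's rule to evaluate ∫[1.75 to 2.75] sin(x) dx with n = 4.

f(x) = sin(x)
a = 1.75, b = 2.75, n = 4
h = (b - a)/n = 0.250000

Simpson's rule: (h/3)[f(x₀) + 4f(x₁) + 2f(x₂) + ... + f(xₙ)]

x_0 = 1.7500, f(x_0) = 0.983986, coefficient = 1
x_1 = 2.0000, f(x_1) = 0.909297, coefficient = 4
x_2 = 2.2500, f(x_2) = 0.778073, coefficient = 2
x_3 = 2.5000, f(x_3) = 0.598472, coefficient = 4
x_4 = 2.7500, f(x_4) = 0.381661, coefficient = 1

I ≈ (0.250000/3) × 8.952872 = 0.746073
Exact value: 0.746056
Error: 0.000016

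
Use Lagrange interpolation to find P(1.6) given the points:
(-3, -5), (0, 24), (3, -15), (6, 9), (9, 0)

Lagrange interpolation formula:
P(x) = Σ yᵢ × Lᵢ(x)
where Lᵢ(x) = Π_{j≠i} (x - xⱼ)/(xᵢ - xⱼ)

L_0(1.6) = (1.6 - 0)/(-3 - 0) × (1.6 - 3)/(-3 - 3) × (1.6 - 6)/(-3 - 6) × (1.6 - 9)/(-3 - 9) = -0.037518
L_1(1.6) = (1.6 - (-3))/(0 - (-3)) × (1.6 - 3)/(0 - 3) × (1.6 - 6)/(0 - 6) × (1.6 - 9)/(0 - 9) = 0.431453
L_2(1.6) = (1.6 - (-3))/(3 - (-3)) × (1.6 - 0)/(3 - 0) × (1.6 - 6)/(3 - 6) × (1.6 - 9)/(3 - 9) = 0.739635
L_3(1.6) = (1.6 - (-3))/(6 - (-3)) × (1.6 - 0)/(6 - 0) × (1.6 - 3)/(6 - 3) × (1.6 - 9)/(6 - 9) = -0.156892
L_4(1.6) = (1.6 - (-3))/(9 - (-3)) × (1.6 - 0)/(9 - 0) × (1.6 - 3)/(9 - 3) × (1.6 - 6)/(9 - 6) = 0.023322

P(1.6) = (-5)×L_0(1.6) + 24×L_1(1.6) + (-15)×L_2(1.6) + 9×L_3(1.6) + 0×L_4(1.6)
P(1.6) = -1.964076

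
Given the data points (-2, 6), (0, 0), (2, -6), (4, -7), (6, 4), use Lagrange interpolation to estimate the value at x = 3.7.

Lagrange interpolation formula:
P(x) = Σ yᵢ × Lᵢ(x)
where Lᵢ(x) = Π_{j≠i} (x - xⱼ)/(xᵢ - xⱼ)

L_0(3.7) = (3.7 - 0)/(-2 - 0) × (3.7 - 2)/(-2 - 2) × (3.7 - 4)/(-2 - 4) × (3.7 - 6)/(-2 - 6) = 0.011302
L_1(3.7) = (3.7 - (-2))/(0 - (-2)) × (3.7 - 2)/(0 - 2) × (3.7 - 4)/(0 - 4) × (3.7 - 6)/(0 - 6) = -0.069647
L_2(3.7) = (3.7 - (-2))/(2 - (-2)) × (3.7 - 0)/(2 - 0) × (3.7 - 4)/(2 - 4) × (3.7 - 6)/(2 - 6) = 0.227377
L_3(3.7) = (3.7 - (-2))/(4 - (-2)) × (3.7 - 0)/(4 - 0) × (3.7 - 2)/(4 - 2) × (3.7 - 6)/(4 - 6) = 0.858978
L_4(3.7) = (3.7 - (-2))/(6 - (-2)) × (3.7 - 0)/(6 - 0) × (3.7 - 2)/(6 - 2) × (3.7 - 4)/(6 - 4) = -0.028010

P(3.7) = 6×L_0(3.7) + 0×L_1(3.7) + (-6)×L_2(3.7) + (-7)×L_3(3.7) + 4×L_4(3.7)
P(3.7) = -7.421333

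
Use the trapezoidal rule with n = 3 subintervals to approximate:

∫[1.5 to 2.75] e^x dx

f(x) = e^x
a = 1.5, b = 2.75, n = 3
h = (b - a)/n = 0.416667

Trapezoidal rule: (h/2)[f(x₀) + 2f(x₁) + 2f(x₂) + ... + f(xₙ)]

x_0 = 1.5000, f(x_0) = 4.481689, coefficient = 1
x_1 = 1.9167, f(x_1) = 6.798260, coefficient = 2
x_2 = 2.3333, f(x_2) = 10.312259, coefficient = 2
x_3 = 2.7500, f(x_3) = 15.642632, coefficient = 1

I ≈ (0.416667/2) × 54.345358 = 11.321949
Exact value: 11.160943
Error: 0.161007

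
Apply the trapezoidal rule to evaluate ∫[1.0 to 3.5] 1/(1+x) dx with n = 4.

f(x) = 1/(1+x)
a = 1.0, b = 3.5, n = 4
h = (b - a)/n = 0.625000

Trapezoidal rule: (h/2)[f(x₀) + 2f(x₁) + 2f(x₂) + ... + f(xₙ)]

x_0 = 1.0000, f(x_0) = 0.500000, coefficient = 1
x_1 = 1.6250, f(x_1) = 0.380952, coefficient = 2
x_2 = 2.2500, f(x_2) = 0.307692, coefficient = 2
x_3 = 2.8750, f(x_3) = 0.258065, coefficient = 2
x_4 = 3.5000, f(x_4) = 0.222222, coefficient = 1

I ≈ (0.625000/2) × 2.615641 = 0.817388
Exact value: 0.810930
Error: 0.006457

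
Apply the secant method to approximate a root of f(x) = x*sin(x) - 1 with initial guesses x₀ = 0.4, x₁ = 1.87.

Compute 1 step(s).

f(x) = x*sin(x) - 1
x₀ = 0.4, x₁ = 1.87

Secant formula: x_{n+1} = x_n - f(x_n)(x_n - x_{n-1})/(f(x_n) - f(x_{n-1}))

Iteration 1:
  f(0.400000) = -0.844233
  f(1.870000) = 0.786919
  x_2 = 1.870000 - 0.786919×(1.870000 - 0.400000)/(0.786919 - (-0.844233))
       = 1.160826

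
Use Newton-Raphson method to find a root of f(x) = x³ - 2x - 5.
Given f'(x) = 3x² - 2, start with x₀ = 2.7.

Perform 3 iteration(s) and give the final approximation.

f(x) = x³ - 2x - 5
f'(x) = 3x² - 2
x₀ = 2.7

Newton-Raphson formula: x_{n+1} = x_n - f(x_n)/f'(x_n)

Iteration 1:
  f(2.700000) = 9.283000
  f'(2.700000) = 19.870000
  x_1 = 2.700000 - 9.283000/19.870000 = 2.232813
Iteration 2:
  f(2.232813) = 1.665964
  f'(2.232813) = 12.956366
  x_2 = 2.232813 - 1.665964/12.956366 = 2.104231
Iteration 3:
  f(2.104231) = 0.108623
  f'(2.104231) = 11.283360
  x_3 = 2.104231 - 0.108623/11.283360 = 2.094604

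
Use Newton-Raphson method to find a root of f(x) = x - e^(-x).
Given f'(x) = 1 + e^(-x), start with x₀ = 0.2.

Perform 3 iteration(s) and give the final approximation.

f(x) = x - e^(-x)
f'(x) = 1 + e^(-x)
x₀ = 0.2

Newton-Raphson formula: x_{n+1} = x_n - f(x_n)/f'(x_n)

Iteration 1:
  f(0.200000) = -0.618731
  f'(0.200000) = 1.818731
  x_1 = 0.200000 - (-0.618731)/1.818731 = 0.540199
Iteration 2:
  f(0.540199) = -0.042433
  f'(0.540199) = 1.582632
  x_2 = 0.540199 - (-0.042433)/1.582632 = 0.567011
Iteration 3:
  f(0.567011) = -0.000208
  f'(0.567011) = 1.567218
  x_3 = 0.567011 - (-0.000208)/1.567218 = 0.567143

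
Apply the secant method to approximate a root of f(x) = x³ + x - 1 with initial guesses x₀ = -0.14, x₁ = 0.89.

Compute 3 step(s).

f(x) = x³ + x - 1
x₀ = -0.14, x₁ = 0.89

Secant formula: x_{n+1} = x_n - f(x_n)(x_n - x_{n-1})/(f(x_n) - f(x_{n-1}))

Iteration 1:
  f(-0.140000) = -1.142744
  f(0.890000) = 0.594969
  x_2 = 0.890000 - 0.594969×(0.890000 - (-0.140000))/(0.594969 - (-1.142744))
       = 0.537342
Iteration 2:
  f(0.890000) = 0.594969
  f(0.537342) = -0.307507
  x_3 = 0.537342 - (-0.307507)×(0.537342 - 0.890000)/(-0.307507 - 0.594969)
       = 0.657506
Iteration 3:
  f(0.537342) = -0.307507
  f(0.657506) = -0.058245
  x_4 = 0.657506 - (-0.058245)×(0.657506 - 0.537342)/(-0.058245 - (-0.307507))
       = 0.685585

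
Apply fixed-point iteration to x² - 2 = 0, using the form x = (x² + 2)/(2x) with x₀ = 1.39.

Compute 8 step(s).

Equation: x² - 2 = 0
Fixed-point form: x = (x² + 2)/(2x)
x₀ = 1.39

x_1 = g(1.390000) = 1.414424
x_2 = g(1.414424) = 1.414214
x_3 = g(1.414214) = 1.414214
x_4 = g(1.414214) = 1.414214
x_5 = g(1.414214) = 1.414214
x_6 = g(1.414214) = 1.414214
x_7 = g(1.414214) = 1.414214
x_8 = g(1.414214) = 1.414214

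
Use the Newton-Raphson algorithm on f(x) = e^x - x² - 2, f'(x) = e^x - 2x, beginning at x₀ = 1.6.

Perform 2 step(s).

f(x) = e^x - x² - 2
f'(x) = e^x - 2x
x₀ = 1.6

Newton-Raphson formula: x_{n+1} = x_n - f(x_n)/f'(x_n)

Iteration 1:
  f(1.600000) = 0.393032
  f'(1.600000) = 1.753032
  x_1 = 1.600000 - 0.393032/1.753032 = 1.375799
Iteration 2:
  f(1.375799) = 0.065415
  f'(1.375799) = 1.206639
  x_2 = 1.375799 - 0.065415/1.206639 = 1.321586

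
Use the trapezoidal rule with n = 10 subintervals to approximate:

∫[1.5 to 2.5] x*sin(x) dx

f(x) = x*sin(x)
a = 1.5, b = 2.5, n = 10
h = (b - a)/n = 0.100000

Trapezoidal rule: (h/2)[f(x₀) + 2f(x₁) + 2f(x₂) + ... + f(xₙ)]

x_0 = 1.5000, f(x_0) = 1.496242, coefficient = 1
x_1 = 1.6000, f(x_1) = 1.599318, coefficient = 2
x_2 = 1.7000, f(x_2) = 1.685830, coefficient = 2
x_3 = 1.8000, f(x_3) = 1.752926, coefficient = 2
x_4 = 1.9000, f(x_4) = 1.797970, coefficient = 2
x_5 = 2.0000, f(x_5) = 1.818595, coefficient = 2
x_6 = 2.1000, f(x_6) = 1.812740, coefficient = 2
x_7 = 2.2000, f(x_7) = 1.778692, coefficient = 2
x_8 = 2.3000, f(x_8) = 1.715122, coefficient = 2
x_9 = 2.4000, f(x_9) = 1.621112, coefficient = 2
x_10 = 2.5000, f(x_10) = 1.496180, coefficient = 1

I ≈ (0.100000/2) × 34.157031 = 1.707852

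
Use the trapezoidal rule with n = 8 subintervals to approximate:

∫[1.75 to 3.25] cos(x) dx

f(x) = cos(x)
a = 1.75, b = 3.25, n = 8
h = (b - a)/n = 0.187500

Trapezoidal rule: (h/2)[f(x₀) + 2f(x₁) + 2f(x₂) + ... + f(xₙ)]

x_0 = 1.7500, f(x_0) = -0.178246, coefficient = 1
x_1 = 1.9375, f(x_1) = -0.358540, coefficient = 2
x_2 = 2.1250, f(x_2) = -0.526266, coefficient = 2
x_3 = 2.3125, f(x_3) = -0.675545, coefficient = 2
x_4 = 2.5000, f(x_4) = -0.801144, coefficient = 2
x_5 = 2.6875, f(x_5) = -0.898659, coefficient = 2
x_6 = 2.8750, f(x_6) = -0.964674, coefficient = 2
x_7 = 3.0625, f(x_7) = -0.996874, coefficient = 2
x_8 = 3.2500, f(x_8) = -0.994130, coefficient = 1

I ≈ (0.187500/2) × -11.615781 = -1.088979
Exact value: -1.092181
Error: 0.003202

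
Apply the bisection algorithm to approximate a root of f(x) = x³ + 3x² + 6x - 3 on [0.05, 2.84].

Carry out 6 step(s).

f(x) = x³ + 3x² + 6x - 3
Initial interval: [0.05, 2.84]

Iteration 1:
  c_1 = (0.050000 + 2.840000)/2 = 1.445000
  f(c_1) = f(1.445000) = 14.951271
  f(a) × f(c) < 0, new interval: [0.050000, 1.445000]
Iteration 2:
  c_2 = (0.050000 + 1.445000)/2 = 0.747500
  f(c_2) = f(0.747500) = 3.578939
  f(a) × f(c) < 0, new interval: [0.050000, 0.747500]
Iteration 3:
  c_3 = (0.050000 + 0.747500)/2 = 0.398750
  f(c_3) = f(0.398750) = -0.067093
  f(a) × f(c) ≥ 0, new interval: [0.398750, 0.747500]
Iteration 4:
  c_4 = (0.398750 + 0.747500)/2 = 0.573125
  f(c_4) = f(0.573125) = 1.612422
  f(a) × f(c) < 0, new interval: [0.398750, 0.573125]
Iteration 5:
  c_5 = (0.398750 + 0.573125)/2 = 0.485938
  f(c_5) = f(0.485938) = 0.738778
  f(a) × f(c) < 0, new interval: [0.398750, 0.485938]
Iteration 6:
  c_6 = (0.398750 + 0.485938)/2 = 0.442344
  f(c_6) = f(0.442344) = 0.327619
  f(a) × f(c) < 0, new interval: [0.398750, 0.442344]

After 6 iteration(s), the approximation is c_6 = 0.442344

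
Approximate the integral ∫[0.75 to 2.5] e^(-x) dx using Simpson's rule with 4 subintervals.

f(x) = e^(-x)
a = 0.75, b = 2.5, n = 4
h = (b - a)/n = 0.437500

Simpson's rule: (h/3)[f(x₀) + 4f(x₁) + 2f(x₂) + ... + f(xₙ)]

x_0 = 0.7500, f(x_0) = 0.472367, coefficient = 1
x_1 = 1.1875, f(x_1) = 0.304983, coefficient = 4
x_2 = 1.6250, f(x_2) = 0.196912, coefficient = 2
x_3 = 2.0625, f(x_3) = 0.127136, coefficient = 4
x_4 = 2.5000, f(x_4) = 0.082085, coefficient = 1

I ≈ (0.437500/3) × 2.676749 = 0.390359
Exact value: 0.390282
Error: 0.000078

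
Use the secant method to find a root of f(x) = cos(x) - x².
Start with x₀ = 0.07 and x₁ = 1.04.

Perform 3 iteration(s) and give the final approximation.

f(x) = cos(x) - x²
x₀ = 0.07, x₁ = 1.04

Secant formula: x_{n+1} = x_n - f(x_n)(x_n - x_{n-1})/(f(x_n) - f(x_{n-1}))

Iteration 1:
  f(0.070000) = 0.992651
  f(1.040000) = -0.575380
  x_2 = 1.040000 - (-0.575380)×(1.040000 - 0.070000)/(-0.575380 - 0.992651)
       = 0.684064
Iteration 2:
  f(1.040000) = -0.575380
  f(0.684064) = 0.307067
  x_3 = 0.684064 - 0.307067×(0.684064 - 1.040000)/(0.307067 - (-0.575380))
       = 0.807920
Iteration 3:
  f(0.684064) = 0.307067
  f(0.807920) = 0.038269
  x_4 = 0.807920 - 0.038269×(0.807920 - 0.684064)/(0.038269 - 0.307067)
       = 0.825553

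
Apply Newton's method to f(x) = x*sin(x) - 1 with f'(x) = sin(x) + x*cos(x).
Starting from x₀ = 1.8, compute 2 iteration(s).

f(x) = x*sin(x) - 1
f'(x) = sin(x) + x*cos(x)
x₀ = 1.8

Newton-Raphson formula: x_{n+1} = x_n - f(x_n)/f'(x_n)

Iteration 1:
  f(1.800000) = 0.752926
  f'(1.800000) = 0.564884
  x_1 = 1.800000 - 0.752926/0.564884 = 0.467114
Iteration 2:
  f(0.467114) = -0.789653
  f'(0.467114) = 0.867384
  x_2 = 0.467114 - (-0.789653)/0.867384 = 1.377499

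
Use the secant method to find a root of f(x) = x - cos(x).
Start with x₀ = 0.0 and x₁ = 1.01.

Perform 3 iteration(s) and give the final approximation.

f(x) = x - cos(x)
x₀ = 0.0, x₁ = 1.01

Secant formula: x_{n+1} = x_n - f(x_n)(x_n - x_{n-1})/(f(x_n) - f(x_{n-1}))

Iteration 1:
  f(0.000000) = -1.000000
  f(1.010000) = 0.478139
  x_2 = 1.010000 - 0.478139×(1.010000 - 0.000000)/(0.478139 - (-1.000000))
       = 0.683291
Iteration 2:
  f(1.010000) = 0.478139
  f(0.683291) = -0.092207
  x_3 = 0.683291 - (-0.092207)×(0.683291 - 1.010000)/(-0.092207 - 0.478139)
       = 0.736110
Iteration 3:
  f(0.683291) = -0.092207
  f(0.736110) = -0.004976
  x_4 = 0.736110 - (-0.004976)×(0.736110 - 0.683291)/(-0.004976 - (-0.092207))
       = 0.739123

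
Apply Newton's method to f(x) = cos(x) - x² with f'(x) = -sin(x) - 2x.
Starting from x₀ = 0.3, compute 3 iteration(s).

f(x) = cos(x) - x²
f'(x) = -sin(x) - 2x
x₀ = 0.3

Newton-Raphson formula: x_{n+1} = x_n - f(x_n)/f'(x_n)

Iteration 1:
  f(0.300000) = 0.865336
  f'(0.300000) = -0.895520
  x_1 = 0.300000 - 0.865336/(-0.895520) = 1.266295
Iteration 2:
  f(1.266295) = -1.303685
  f'(1.266295) = -3.486586
  x_2 = 1.266295 - (-1.303685)/(-3.486586) = 0.892380
Iteration 3:
  f(0.892380) = -0.168782
  f'(0.892380) = -2.563329
  x_3 = 0.892380 - (-0.168782)/(-2.563329) = 0.826535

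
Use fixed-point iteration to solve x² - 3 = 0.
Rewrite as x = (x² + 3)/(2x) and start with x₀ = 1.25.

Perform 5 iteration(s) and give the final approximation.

Equation: x² - 3 = 0
Fixed-point form: x = (x² + 3)/(2x)
x₀ = 1.25

x_1 = g(1.250000) = 1.825000
x_2 = g(1.825000) = 1.734418
x_3 = g(1.734418) = 1.732052
x_4 = g(1.732052) = 1.732051
x_5 = g(1.732051) = 1.732051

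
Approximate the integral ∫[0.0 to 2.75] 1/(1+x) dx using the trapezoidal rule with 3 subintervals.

f(x) = 1/(1+x)
a = 0.0, b = 2.75, n = 3
h = (b - a)/n = 0.916667

Trapezoidal rule: (h/2)[f(x₀) + 2f(x₁) + 2f(x₂) + ... + f(xₙ)]

x_0 = 0.0000, f(x_0) = 1.000000, coefficient = 1
x_1 = 0.9167, f(x_1) = 0.521739, coefficient = 2
x_2 = 1.8333, f(x_2) = 0.352941, coefficient = 2
x_3 = 2.7500, f(x_3) = 0.266667, coefficient = 1

I ≈ (0.916667/2) × 3.016027 = 1.382346
Exact value: 1.321756
Error: 0.060590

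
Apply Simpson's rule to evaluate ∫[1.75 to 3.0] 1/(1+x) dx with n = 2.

f(x) = 1/(1+x)
a = 1.75, b = 3.0, n = 2
h = (b - a)/n = 0.625000

Simpson's rule: (h/3)[f(x₀) + 4f(x₁) + 2f(x₂) + ... + f(xₙ)]

x_0 = 1.7500, f(x_0) = 0.363636, coefficient = 1
x_1 = 2.3750, f(x_1) = 0.296296, coefficient = 4
x_2 = 3.0000, f(x_2) = 0.250000, coefficient = 1

I ≈ (0.625000/3) × 1.798822 = 0.374754
Exact value: 0.374693
Error: 0.000061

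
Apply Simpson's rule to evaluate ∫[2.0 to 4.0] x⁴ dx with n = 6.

f(x) = x⁴
a = 2.0, b = 4.0, n = 6
h = (b - a)/n = 0.333333

Simpson's rule: (h/3)[f(x₀) + 4f(x₁) + 2f(x₂) + ... + f(xₙ)]

x_0 = 2.0000, f(x_0) = 16.000000, coefficient = 1
x_1 = 2.3333, f(x_1) = 29.641975, coefficient = 4
x_2 = 2.6667, f(x_2) = 50.567901, coefficient = 2
x_3 = 3.0000, f(x_3) = 81.000000, coefficient = 4
x_4 = 3.3333, f(x_4) = 123.456790, coefficient = 2
x_5 = 3.6667, f(x_5) = 180.753086, coefficient = 4
x_6 = 4.0000, f(x_6) = 256.000000, coefficient = 1

I ≈ (0.333333/3) × 1785.629630 = 198.403292
Exact value: 198.400000
Error: 0.003292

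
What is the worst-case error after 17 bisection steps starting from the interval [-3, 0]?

Bisection error bound: |error| ≤ (b-a)/2^n
|error| ≤ (0 - (-3))/2^17 = 3/2^17
|error| ≤ 0.0000228882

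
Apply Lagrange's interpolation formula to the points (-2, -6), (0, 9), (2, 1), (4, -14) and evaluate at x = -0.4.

Lagrange interpolation formula:
P(x) = Σ yᵢ × Lᵢ(x)
where Lᵢ(x) = Π_{j≠i} (x - xⱼ)/(xᵢ - xⱼ)

L_0(-0.4) = (-0.4 - 0)/(-2 - 0) × (-0.4 - 2)/(-2 - 2) × (-0.4 - 4)/(-2 - 4) = 0.088000
L_1(-0.4) = (-0.4 - (-2))/(0 - (-2)) × (-0.4 - 2)/(0 - 2) × (-0.4 - 4)/(0 - 4) = 1.056000
L_2(-0.4) = (-0.4 - (-2))/(2 - (-2)) × (-0.4 - 0)/(2 - 0) × (-0.4 - 4)/(2 - 4) = -0.176000
L_3(-0.4) = (-0.4 - (-2))/(4 - (-2)) × (-0.4 - 0)/(4 - 0) × (-0.4 - 2)/(4 - 2) = 0.032000

P(-0.4) = (-6)×L_0(-0.4) + 9×L_1(-0.4) + 1×L_2(-0.4) + (-14)×L_3(-0.4)
P(-0.4) = 8.352000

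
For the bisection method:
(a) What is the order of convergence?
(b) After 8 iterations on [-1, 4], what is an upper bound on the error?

(a) Bisection has linear (order 1) convergence; the error is halved each step.

(b) Error bound = (b-a)/2^n = (4 - (-1))/2^{8}
    = 5/2^{8}

(a) 1 (linear); (b) error ≤ 1.95e-02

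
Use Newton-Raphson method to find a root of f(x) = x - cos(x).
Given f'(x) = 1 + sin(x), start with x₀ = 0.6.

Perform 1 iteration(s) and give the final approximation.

f(x) = x - cos(x)
f'(x) = 1 + sin(x)
x₀ = 0.6

Newton-Raphson formula: x_{n+1} = x_n - f(x_n)/f'(x_n)

Iteration 1:
  f(0.600000) = -0.225336
  f'(0.600000) = 1.564642
  x_1 = 0.600000 - (-0.225336)/1.564642 = 0.744017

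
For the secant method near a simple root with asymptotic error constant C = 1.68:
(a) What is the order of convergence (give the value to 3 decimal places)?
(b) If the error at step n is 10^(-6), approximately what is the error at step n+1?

(a) Secant method has superlinear convergence with order φ = (1+√5)/2 ≈ 1.618.
    This means |e_{n+1}| ≈ C|e_n|^1.618.

(b) With |e_n| = 10^(-6) and C = 1.68:
    |e_{n+1}| ≈ 1.68 × (10^(-6))^1.618 = 1.68 × 10^(-9.71)

(a) ≈ 1.618 (golden ratio); (b) |e_{n+1}| ≈ 3.289e-10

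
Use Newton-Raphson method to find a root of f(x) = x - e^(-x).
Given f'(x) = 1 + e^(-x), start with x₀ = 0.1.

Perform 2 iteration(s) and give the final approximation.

f(x) = x - e^(-x)
f'(x) = 1 + e^(-x)
x₀ = 0.1

Newton-Raphson formula: x_{n+1} = x_n - f(x_n)/f'(x_n)

Iteration 1:
  f(0.100000) = -0.804837
  f'(0.100000) = 1.904837
  x_1 = 0.100000 - (-0.804837)/1.904837 = 0.522523
Iteration 2:
  f(0.522523) = -0.070500
  f'(0.522523) = 1.593023
  x_2 = 0.522523 - (-0.070500)/1.593023 = 0.566778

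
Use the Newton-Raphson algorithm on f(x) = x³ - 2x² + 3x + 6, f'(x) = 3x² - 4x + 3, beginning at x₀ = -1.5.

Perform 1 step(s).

f(x) = x³ - 2x² + 3x + 6
f'(x) = 3x² - 4x + 3
x₀ = -1.5

Newton-Raphson formula: x_{n+1} = x_n - f(x_n)/f'(x_n)

Iteration 1:
  f(-1.500000) = -6.375000
  f'(-1.500000) = 15.750000
  x_1 = -1.500000 - (-6.375000)/15.750000 = -1.095238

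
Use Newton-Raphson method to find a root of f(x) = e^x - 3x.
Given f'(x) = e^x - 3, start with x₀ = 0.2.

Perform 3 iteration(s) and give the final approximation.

f(x) = e^x - 3x
f'(x) = e^x - 3
x₀ = 0.2

Newton-Raphson formula: x_{n+1} = x_n - f(x_n)/f'(x_n)

Iteration 1:
  f(0.200000) = 0.621403
  f'(0.200000) = -1.778597
  x_1 = 0.200000 - 0.621403/(-1.778597) = 0.549378
Iteration 2:
  f(0.549378) = 0.084041
  f'(0.549378) = -1.267825
  x_2 = 0.549378 - 0.084041/(-1.267825) = 0.615666
Iteration 3:
  f(0.615666) = 0.003891
  f'(0.615666) = -1.149112
  x_3 = 0.615666 - 0.003891/(-1.149112) = 0.619052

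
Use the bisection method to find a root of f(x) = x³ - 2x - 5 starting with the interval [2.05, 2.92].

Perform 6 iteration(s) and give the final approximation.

f(x) = x³ - 2x - 5
Initial interval: [2.05, 2.92]

Iteration 1:
  c_1 = (2.050000 + 2.920000)/2 = 2.485000
  f(c_1) = f(2.485000) = 5.375434
  f(a) × f(c) < 0, new interval: [2.050000, 2.485000]
Iteration 2:
  c_2 = (2.050000 + 2.485000)/2 = 2.267500
  f(c_2) = f(2.267500) = 2.123479
  f(a) × f(c) < 0, new interval: [2.050000, 2.267500]
Iteration 3:
  c_3 = (2.050000 + 2.267500)/2 = 2.158750
  f(c_3) = f(2.158750) = 0.742710
  f(a) × f(c) < 0, new interval: [2.050000, 2.158750]
Iteration 4:
  c_4 = (2.050000 + 2.158750)/2 = 2.104375
  f(c_4) = f(2.104375) = 0.110252
  f(a) × f(c) < 0, new interval: [2.050000, 2.104375]
Iteration 5:
  c_5 = (2.050000 + 2.104375)/2 = 2.077187
  f(c_5) = f(2.077187) = -0.191918
  f(a) × f(c) ≥ 0, new interval: [2.077187, 2.104375]
Iteration 6:
  c_6 = (2.077187 + 2.104375)/2 = 2.090781
  f(c_6) = f(2.090781) = -0.041992
  f(a) × f(c) ≥ 0, new interval: [2.090781, 2.104375]

After 6 iteration(s), the approximation is c_6 = 2.090781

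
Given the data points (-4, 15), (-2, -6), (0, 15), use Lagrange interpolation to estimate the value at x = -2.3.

Lagrange interpolation formula:
P(x) = Σ yᵢ × Lᵢ(x)
where Lᵢ(x) = Π_{j≠i} (x - xⱼ)/(xᵢ - xⱼ)

L_0(-2.3) = (-2.3 - (-2))/(-4 - (-2)) × (-2.3 - 0)/(-4 - 0) = 0.086250
L_1(-2.3) = (-2.3 - (-4))/(-2 - (-4)) × (-2.3 - 0)/(-2 - 0) = 0.977500
L_2(-2.3) = (-2.3 - (-4))/(0 - (-4)) × (-2.3 - (-2))/(0 - (-2)) = -0.063750

P(-2.3) = 15×L_0(-2.3) + (-6)×L_1(-2.3) + 15×L_2(-2.3)
P(-2.3) = -5.527500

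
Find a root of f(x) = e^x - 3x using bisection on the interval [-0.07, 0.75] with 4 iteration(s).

f(x) = e^x - 3x
Initial interval: [-0.07, 0.75]

Iteration 1:
  c_1 = (-0.070000 + 0.750000)/2 = 0.340000
  f(c_1) = f(0.340000) = 0.384948
  f(a) × f(c) ≥ 0, new interval: [0.340000, 0.750000]
Iteration 2:
  c_2 = (0.340000 + 0.750000)/2 = 0.545000
  f(c_2) = f(0.545000) = 0.089608
  f(a) × f(c) ≥ 0, new interval: [0.545000, 0.750000]
Iteration 3:
  c_3 = (0.545000 + 0.750000)/2 = 0.647500
  f(c_3) = f(0.647500) = -0.031742
  f(a) × f(c) < 0, new interval: [0.545000, 0.647500]
Iteration 4:
  c_4 = (0.545000 + 0.647500)/2 = 0.596250
  f(c_4) = f(0.596250) = 0.026549
  f(a) × f(c) ≥ 0, new interval: [0.596250, 0.647500]

After 4 iteration(s), the approximation is c_4 = 0.596250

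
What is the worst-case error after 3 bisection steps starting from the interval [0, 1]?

Bisection error bound: |error| ≤ (b-a)/2^n
|error| ≤ (1 - 0)/2^3 = 1/2^3
|error| ≤ 0.1250000000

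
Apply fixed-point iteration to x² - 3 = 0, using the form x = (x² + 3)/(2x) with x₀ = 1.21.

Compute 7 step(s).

Equation: x² - 3 = 0
Fixed-point form: x = (x² + 3)/(2x)
x₀ = 1.21

x_1 = g(1.210000) = 1.844669
x_2 = g(1.844669) = 1.735489
x_3 = g(1.735489) = 1.732054
x_4 = g(1.732054) = 1.732051
x_5 = g(1.732051) = 1.732051
x_6 = g(1.732051) = 1.732051
x_7 = g(1.732051) = 1.732051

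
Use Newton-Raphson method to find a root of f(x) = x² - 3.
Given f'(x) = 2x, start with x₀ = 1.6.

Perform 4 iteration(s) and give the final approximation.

f(x) = x² - 3
f'(x) = 2x
x₀ = 1.6

Newton-Raphson formula: x_{n+1} = x_n - f(x_n)/f'(x_n)

Iteration 1:
  f(1.600000) = -0.440000
  f'(1.600000) = 3.200000
  x_1 = 1.600000 - (-0.440000)/3.200000 = 1.737500
Iteration 2:
  f(1.737500) = 0.018906
  f'(1.737500) = 3.475000
  x_2 = 1.737500 - 0.018906/3.475000 = 1.732059
Iteration 3:
  f(1.732059) = 0.000030
  f'(1.732059) = 3.464119
  x_3 = 1.732059 - 0.000030/3.464119 = 1.732051
Iteration 4:
  f(1.732051) = 0.000000
  f'(1.732051) = 3.464102
  x_4 = 1.732051 - 0.000000/3.464102 = 1.732051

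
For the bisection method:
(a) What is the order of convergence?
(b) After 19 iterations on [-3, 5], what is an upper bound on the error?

(a) Bisection has linear (order 1) convergence; the error is halved each step.

(b) Error bound = (b-a)/2^n = (5 - (-3))/2^{19}
    = 8/2^{19}

(a) 1 (linear); (b) error ≤ 1.53e-05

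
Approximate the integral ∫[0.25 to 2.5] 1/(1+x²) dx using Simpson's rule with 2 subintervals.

f(x) = 1/(1+x²)
a = 0.25, b = 2.5, n = 2
h = (b - a)/n = 1.125000

Simpson's rule: (h/3)[f(x₀) + 4f(x₁) + 2f(x₂) + ... + f(xₙ)]

x_0 = 0.2500, f(x_0) = 0.941176, coefficient = 1
x_1 = 1.3750, f(x_1) = 0.345946, coefficient = 4
x_2 = 2.5000, f(x_2) = 0.137931, coefficient = 1

I ≈ (1.125000/3) × 2.462891 = 0.923584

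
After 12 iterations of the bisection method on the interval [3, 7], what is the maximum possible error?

Bisection error bound: |error| ≤ (b-a)/2^n
|error| ≤ (7 - 3)/2^12 = 4/2^12
|error| ≤ 0.0009765625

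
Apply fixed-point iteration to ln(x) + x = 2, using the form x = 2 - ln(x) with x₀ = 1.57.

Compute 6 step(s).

Equation: ln(x) + x = 2
Fixed-point form: x = 2 - ln(x)
x₀ = 1.57

x_1 = g(1.570000) = 1.548924
x_2 = g(1.548924) = 1.562439
x_3 = g(1.562439) = 1.553752
x_4 = g(1.553752) = 1.559327
x_5 = g(1.559327) = 1.555745
x_6 = g(1.555745) = 1.558045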